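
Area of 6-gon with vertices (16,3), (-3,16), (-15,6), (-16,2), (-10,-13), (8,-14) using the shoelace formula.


sum(xi*y_{i+1}) = 16*16 - 3*6 - 15*2 - 16*(-13) - 10*(-14) + 8*3 = 580
sum(yi*x_{i+1}) = 3*(-3) + 16*(-15) + 6*(-16) + 2*(-10) - 13*8 - 14*16 = -693
Area = |580 + 693|/2 = 1273/2 = 636.5000

636.5000 sq units


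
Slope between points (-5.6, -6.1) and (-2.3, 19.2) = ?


dy = 19.2 + 6.1 = 25.3
dx = -2.3 + 5.6 = 3.3
m = 25.3/3.3 = 7.6667

m = 7.6667


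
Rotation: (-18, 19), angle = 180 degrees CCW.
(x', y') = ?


cos(180) = -1, sin(180) = 0
x' = -18*(-1) - 19*0 = 18
y' = -18*0 + 19*(-1) = -19

(18, -19)


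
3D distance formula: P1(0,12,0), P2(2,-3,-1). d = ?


dx=2, dy=-15, dz=-1
d = sqrt(4+225+1) = sqrt(230) = 15.1658

15.1658


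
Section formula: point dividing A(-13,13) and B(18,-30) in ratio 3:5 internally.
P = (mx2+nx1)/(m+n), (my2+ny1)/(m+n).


Px = (3*18 + 5*(-13))/8 = -11/8 = -1.3750
Py = (3*(-30) + 5*13)/8 = -25/8 = -3.1250

P = (-1.3750, -3.1250)


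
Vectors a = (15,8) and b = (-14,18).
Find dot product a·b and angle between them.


a·b = 15*(-14) + 8*18 = -210 + 144 = -66
|a| = sqrt(225+64) = 17.0000
|b| = sqrt(196+324) = 22.8035
cos(theta) = -66/(sqrt(289)*sqrt(520)) = -66/sqrt(150280) = -0.170252
theta = arccos(-66/sqrt(150280)) = 99.8025 degrees

a·b = -66, theta = 99.8025 deg


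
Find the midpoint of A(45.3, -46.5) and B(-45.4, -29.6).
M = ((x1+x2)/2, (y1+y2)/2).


Mx = (45.3 - 45.4)/2 = -0.1/2 = -0.0500
My = (-46.5 - 29.6)/2 = -76.1/2 = -38.0500

(-0.0500, -38.0500)


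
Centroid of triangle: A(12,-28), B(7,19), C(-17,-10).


Gx = (12+7- 17)/3 = 2/3 = 0.6667
Gy = (-28+19- 10)/3 = -19/3 = -6.3333

G = (0.6667, -6.3333)


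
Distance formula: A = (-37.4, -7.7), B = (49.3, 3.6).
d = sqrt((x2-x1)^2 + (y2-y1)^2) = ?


dx = 49.3 + 37.4 = 86.7
dy = 3.6 + 7.7 = 11.3
d = sqrt(7516.89 + 127.69) = sqrt(7644.58) = 87.4333

87.4333


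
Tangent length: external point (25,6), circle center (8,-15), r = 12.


d = sqrt((25-8)^2 + (6+ 15)^2) = sqrt(289+441) = 27.0185
L = sqrt(730.0000 - 144) = sqrt(586.0000) = 24.2074

24.2074


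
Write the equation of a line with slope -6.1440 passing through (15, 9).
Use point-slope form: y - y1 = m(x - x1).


y - 9 = -6.1440(x - 15)
y = -6.1440x + 9 + 6.1440*15
y = -6.1440x + 101.1600

y = -6.1440x + 101.1600


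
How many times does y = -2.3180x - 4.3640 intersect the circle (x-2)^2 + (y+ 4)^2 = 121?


Substitute y = -2.3180x - 4.3640: (x-2)^2 + (-2.3180x- 4.3640+ 4)^2 = 121
Expand to Ax^2 + Bx + C = 0, where b-k = -0.364
A = 1+m^2 = 6.373124
B = 2(m(b-k) - h) = 2(-2.3180*(-0.364) - 2) = -2.312496
C = h^2 + (b-k)^2 - r^2 = 4 + 0.132496 - 121 = -116.867504
disc = B^2-4AC = 5.3476 + 2979.2444 = 2984.5920
disc > 0

2 intersection points


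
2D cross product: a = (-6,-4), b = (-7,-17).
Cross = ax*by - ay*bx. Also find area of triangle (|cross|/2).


cross = -6*(-17) + 4*(-7) = 102 - 28 = 74
Triangle area = |74|/2 = 74/2 = 37.0000

cross = 74, triangle area = 37.0000


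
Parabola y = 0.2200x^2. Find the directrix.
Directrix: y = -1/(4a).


a = 0.2200
1/(4a) = 1.1364
directrix: y = -1.1364 = -1.1364

y = -1.1364


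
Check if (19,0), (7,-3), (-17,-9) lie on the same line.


19*(-3+ 9) + 7*(-9-0) - 17*(0+ 3)
= 114 - 63 - 51 = 0

Yes, collinear (determinant = 0)


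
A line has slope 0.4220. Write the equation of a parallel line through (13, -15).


Parallel lines have equal slopes.
m2 = 0.4220
b2 = -15 - 0.4220*13 = -20.4860

y = 0.4220x - 20.4860


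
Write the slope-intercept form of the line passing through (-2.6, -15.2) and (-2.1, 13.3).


m = (28.5)/(0.5) = 57.0000
b = y1 - m*x1 = -15.2 - (28.5*(-2.6))/(0.5) = -15.2 + 148.2000 = 133.0000

y = 57.0000x + 133.0000


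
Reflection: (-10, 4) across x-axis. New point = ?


Reflection rule for x-axis: (x, -y)
(-10, 4) -> (-10, -4)

(-10, -4)


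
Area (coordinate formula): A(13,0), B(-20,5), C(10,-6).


13*(5+ 6) = 143
-20*(-6-0) = 120
10*(0-5) = -50
sum = 213
Area = |213|/2 = 106.5000

106.5000 sq units


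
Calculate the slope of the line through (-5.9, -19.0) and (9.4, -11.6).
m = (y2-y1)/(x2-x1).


dy = -11.6 + 19.0 = 7.4
dx = 9.4 + 5.9 = 15.3
m = 7.4/15.3 = 0.4837

m = 0.4837


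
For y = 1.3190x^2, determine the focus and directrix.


a = 1.3190
1/(4a) = 0.1895
Focus = (0, 0.1895)
Directrix: y = -0.1895

Focus = (0, 0.1895), Directrix: y = -0.1895


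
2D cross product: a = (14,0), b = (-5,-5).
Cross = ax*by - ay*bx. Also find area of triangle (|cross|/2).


cross = 14*(-5) - 0*(-5) = -70 - 0 = -70
Triangle area = |-70|/2 = 70/2 = 35.0000

cross = -70, triangle area = 35.0000


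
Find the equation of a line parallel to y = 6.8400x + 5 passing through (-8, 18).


Parallel lines have equal slopes.
m2 = 6.8400
b2 = 18 - 6.8400*(-8) = 72.7200

y = 6.8400x + 72.7200


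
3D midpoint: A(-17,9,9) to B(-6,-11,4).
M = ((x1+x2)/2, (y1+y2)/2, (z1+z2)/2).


Mx = (-17- 6)/2 = -11.5000
My = (9- 11)/2 = -1.0000
Mz = (9+4)/2 = 6.5000

M = (-11.5000, -1.0000, 6.5000)


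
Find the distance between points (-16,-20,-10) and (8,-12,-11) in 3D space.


dx=24, dy=8, dz=-1
d = sqrt(576+64+1) = sqrt(641) = 25.3180

25.3180


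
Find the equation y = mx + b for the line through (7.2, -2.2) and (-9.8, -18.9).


m = (-16.7)/(-17.0) = 0.9824
b = y1 - m*x1 = -2.2 - (-16.7*7.2)/(-17.0) = -2.2 - 7.0729 = -9.2729

y = 0.9824x - 9.2729


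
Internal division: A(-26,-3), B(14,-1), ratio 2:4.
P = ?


Px = (2*14 + 4*(-26))/6 = -76/6 = -12.6667
Py = (2*(-1) + 4*(-3))/6 = -14/6 = -2.3333

P = (-12.6667, -2.3333)


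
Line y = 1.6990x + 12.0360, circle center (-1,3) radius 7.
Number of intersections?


Substitute y = 1.6990x + 12.0360: (x+ 1)^2 + (1.6990x+12.0360-3)^2 = 49
Expand to Ax^2 + Bx + C = 0, where b-k = 9.036
A = 1+m^2 = 3.886601
B = 2(m(b-k) - h) = 2(1.6990*9.036 + 1) = 32.704328
C = h^2 + (b-k)^2 - r^2 = 1 + 81.649296 - 49 = 33.649296
disc = B^2-4AC = 1069.5731 - 523.1255 = 546.4476
disc > 0

2 intersection points


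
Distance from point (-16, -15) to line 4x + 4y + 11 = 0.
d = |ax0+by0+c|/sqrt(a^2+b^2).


|4*(-16) + 4*(-15) + 11| = |-113| = 113
sqrt(16 + 16) = sqrt(32) = 5.6569
d = 113/sqrt(32) = 19.9758

19.9758


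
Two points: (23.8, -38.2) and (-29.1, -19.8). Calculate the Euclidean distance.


dx = -29.1 - 23.8 = -52.9
dy = -19.8 + 38.2 = 18.4
d = sqrt(2798.41 + 338.56) = sqrt(3136.97) = 56.0087

56.0087


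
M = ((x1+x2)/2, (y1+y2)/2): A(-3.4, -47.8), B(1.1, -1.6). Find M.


Mx = (-3.4 + 1.1)/2 = -2.3/2 = -1.1500
My = (-47.8 - 1.6)/2 = -49.4/2 = -24.7000

(-1.1500, -24.7000)


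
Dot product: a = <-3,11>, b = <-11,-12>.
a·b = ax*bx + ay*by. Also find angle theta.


a·b = -3*(-11) + 11*(-12) = 33 - 132 = -99
|a| = sqrt(9+121) = 11.4018
|b| = sqrt(121+144) = 16.2788
cos(theta) = -99/(sqrt(130)*sqrt(265)) = -99/sqrt(34450) = -0.533385
theta = arccos(-99/sqrt(34450)) = 122.2344 degrees

a·b = -99, theta = 122.2344 deg


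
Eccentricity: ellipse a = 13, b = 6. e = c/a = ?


c = sqrt(169-36) = sqrt(133) = 11.5326
e = c/a = sqrt(133)/13 = 0.8871

e = 0.8871


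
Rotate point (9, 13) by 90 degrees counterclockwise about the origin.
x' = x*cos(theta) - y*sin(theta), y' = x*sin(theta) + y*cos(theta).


cos(90) = 0, sin(90) = 1
x' = 9*0 - 13*1 = -13
y' = 9*1 + 13*0 = 9

(-13, 9)


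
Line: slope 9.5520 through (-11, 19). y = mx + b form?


y - 19 = 9.5520(x + 11)
y = 9.5520x + 19 - 9.5520*(-11)
y = 9.5520x + 124.0720

y = 9.5520x + 124.0720


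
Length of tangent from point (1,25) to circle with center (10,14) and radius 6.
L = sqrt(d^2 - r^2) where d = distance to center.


d = sqrt((1-10)^2 + (25-14)^2) = sqrt(81+121) = 14.2127
L = sqrt(202.0000 - 36) = sqrt(166.0000) = 12.8841

12.8841


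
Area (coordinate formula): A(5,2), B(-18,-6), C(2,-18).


5*(-6+ 18) = 60
-18*(-18-2) = 360
2*(2+ 6) = 16
sum = 436
Area = |436|/2 = 218.0000

218.0000 sq units


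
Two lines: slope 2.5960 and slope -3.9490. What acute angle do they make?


m1-m2 = 6.545
1+m1*m2 = -9.251604
tan(theta) = |6.545/(-9.251604)| = 0.707445
theta = arctan(|6.545/(-9.251604)|) = 35.2773 degrees (acute angle)

35.2773 degrees


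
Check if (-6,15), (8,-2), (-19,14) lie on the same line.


-6*(-2-14) + 8*(14-15) - 19*(15+ 2)
= 96 - 8 - 323 = -235

No, not collinear (determinant = -235)


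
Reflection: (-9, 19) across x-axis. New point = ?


Reflection rule for x-axis: (x, -y)
(-9, 19) -> (-9, -19)

(-9, -19)


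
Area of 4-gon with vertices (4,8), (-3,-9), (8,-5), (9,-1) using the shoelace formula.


sum(xi*y_{i+1}) = 4*(-9) - 3*(-5) + 8*(-1) + 9*8 = 43
sum(yi*x_{i+1}) = 8*(-3) - 9*8 - 5*9 - 1*4 = -145
Area = |43 + 145|/2 = 188/2 = 94.0000

94.0000 sq units


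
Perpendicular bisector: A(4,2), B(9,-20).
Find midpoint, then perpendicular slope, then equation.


Midpoint = (6.5, -9)
Slope of AB = dy/dx = -22/5 = -4.4000
Perp slope = -dx/dy = 5/22 = 0.2273
b = My - (perp slope)*Mx = -9 + (5*6.5)/(-22) = -9 - 1.4773 = -10.4773

y = 0.2273x - 10.4773


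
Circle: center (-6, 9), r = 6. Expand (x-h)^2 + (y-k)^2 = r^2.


(x+ 6)^2 + (y-9)^2 = 6^2
D = -2h = 12, E = -2k = -18
F = h^2+k^2-r^2 = 36+81-36 = 81

x^2 + y^2 + 12x - 18y + 81 = 0


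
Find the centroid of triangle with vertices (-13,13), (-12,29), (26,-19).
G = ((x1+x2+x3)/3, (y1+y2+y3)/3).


Gx = (-13- 12+26)/3 = 1/3 = 0.3333
Gy = (13+29- 19)/3 = 23/3 = 7.6667

G = (0.3333, 7.6667)


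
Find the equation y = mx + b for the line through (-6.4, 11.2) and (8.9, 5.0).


m = (-6.2)/(15.3) = -0.4052
b = y1 - m*x1 = 11.2 - (-6.2*(-6.4))/(15.3) = 11.2 - 2.5935 = 8.6065

y = -0.4052x + 8.6065


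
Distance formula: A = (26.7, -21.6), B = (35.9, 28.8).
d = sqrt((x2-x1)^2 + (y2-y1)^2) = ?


dx = 35.9 - 26.7 = 9.2
dy = 28.8 + 21.6 = 50.4
d = sqrt(84.64 + 2540.16) = sqrt(2624.8) = 51.2328

51.2328


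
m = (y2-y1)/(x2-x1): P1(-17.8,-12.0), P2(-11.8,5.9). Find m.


dy = 5.9 + 12.0 = 17.9
dx = -11.8 + 17.8 = 6.0
m = 17.9/6.0 = 2.9833

m = 2.9833


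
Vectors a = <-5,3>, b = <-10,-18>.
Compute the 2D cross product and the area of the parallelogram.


cross = -5*(-18) - 3*(-10) = 90 + 30 = 120
Parallelogram area = |120| = 120

cross = 120, parallelogram area = 120


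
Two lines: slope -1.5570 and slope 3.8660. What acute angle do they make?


m1-m2 = -5.423
1+m1*m2 = -5.019362
tan(theta) = |-5.423/(-5.019362)| = 1.080416
theta = arctan(|-5.423/(-5.019362)|) = 47.2136 degrees (acute angle)

47.2136 degrees


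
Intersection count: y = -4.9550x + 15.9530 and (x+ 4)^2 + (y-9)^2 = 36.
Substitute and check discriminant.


Substitute y = -4.9550x + 15.9530: (x+ 4)^2 + (-4.9550x+15.9530-9)^2 = 36
Expand to Ax^2 + Bx + C = 0, where b-k = 6.953
A = 1+m^2 = 25.552025
B = 2(m(b-k) - h) = 2(-4.9550*6.953 + 4) = -60.90423
C = h^2 + (b-k)^2 - r^2 = 16 + 48.344209 - 36 = 28.344209
disc = B^2-4AC = 3709.3252 - 2897.0077 = 812.3175
disc > 0

2 intersection points


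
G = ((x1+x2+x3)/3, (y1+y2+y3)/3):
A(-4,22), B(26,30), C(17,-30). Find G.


Gx = (-4+26+17)/3 = 39/3 = 13.0000
Gy = (22+30- 30)/3 = 22/3 = 7.3333

G = (13.0000, 7.3333)


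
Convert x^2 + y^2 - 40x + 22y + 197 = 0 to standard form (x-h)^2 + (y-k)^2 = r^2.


h = -D/2 = 40/2 = 20
k = -E/2 = -22/2 = -11
r^2 = h^2 + k^2 - F = 400 + 121 - 197 = 324
r = 18

Center (20, -11), radius = 18


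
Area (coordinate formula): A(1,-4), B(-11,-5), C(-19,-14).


1*(-5+ 14) = 9
-11*(-14+ 4) = 110
-19*(-4+ 5) = -19
sum = 100
Area = |100|/2 = 50.0000

50.0000 sq units


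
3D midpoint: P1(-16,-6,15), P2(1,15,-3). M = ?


Mx = (-16+1)/2 = -7.5000
My = (-6+15)/2 = 4.5000
Mz = (15- 3)/2 = 6.0000

M = (-7.5000, 4.5000, 6.0000)


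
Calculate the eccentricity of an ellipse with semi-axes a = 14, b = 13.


c = sqrt(196-169) = sqrt(27) = 5.1962
e = c/a = sqrt(27)/14 = 0.3712

e = 0.3712


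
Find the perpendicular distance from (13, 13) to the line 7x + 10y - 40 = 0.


|7*13 + 10*13 - 40| = |181| = 181
sqrt(49 + 100) = sqrt(149) = 12.2066
d = 181/sqrt(149) = 14.8281

14.8281


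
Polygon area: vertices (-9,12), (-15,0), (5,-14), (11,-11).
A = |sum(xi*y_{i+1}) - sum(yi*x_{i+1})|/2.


sum(xi*y_{i+1}) = -9*0 - 15*(-14) + 5*(-11) + 11*12 = 287
sum(yi*x_{i+1}) = 12*(-15) + 0*5 - 14*11 - 11*(-9) = -235
Area = |287 + 235|/2 = 522/2 = 261.0000

261.0000 sq units


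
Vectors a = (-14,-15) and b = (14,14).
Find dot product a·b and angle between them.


a·b = -14*14 - 15*14 = -196 - 210 = -406
|a| = sqrt(196+225) = 20.5183
|b| = sqrt(196+196) = 19.7990
cos(theta) = -406/(sqrt(421)*sqrt(392)) = -406/sqrt(165032) = -0.999406
theta = arccos(-406/sqrt(165032)) = 178.0251 degrees

a·b = -406, theta = 178.0251 deg


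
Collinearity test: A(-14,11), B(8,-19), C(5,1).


-14*(-19-1) + 8*(1-11) + 5*(11+ 19)
= 280 - 80 + 150 = 350

No, not collinear (determinant = 350)


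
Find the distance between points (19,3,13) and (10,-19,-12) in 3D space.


dx=-9, dy=-22, dz=-25
d = sqrt(81+484+625) = sqrt(1190) = 34.4964

34.4964


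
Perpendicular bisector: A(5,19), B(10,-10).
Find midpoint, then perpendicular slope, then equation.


Midpoint = (7.5, 4.5)
Slope of AB = dy/dx = -29/5 = -5.8000
Perp slope = -dx/dy = 5/29 = 0.1724
b = My - (perp slope)*Mx = 4.5 + (5*7.5)/(-29) = 4.5 - 1.2931 = 3.2069

y = 0.1724x + 3.2069


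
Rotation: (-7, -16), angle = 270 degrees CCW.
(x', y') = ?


cos(270) = 0, sin(270) = -1
x' = -7*0 + 16*(-1) = -16
y' = -7*(-1) - 16*0 = 7

(-16, 7)


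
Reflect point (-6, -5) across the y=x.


Reflection rule for y=x: (y, x)
(-6, -5) -> (-5, -6)

(-5, -6)


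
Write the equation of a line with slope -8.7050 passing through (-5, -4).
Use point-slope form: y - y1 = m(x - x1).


y + 4 = -8.7050(x + 5)
y = -8.7050x - 4 + 8.7050*(-5)
y = -8.7050x - 47.5250

y = -8.7050x - 47.5250


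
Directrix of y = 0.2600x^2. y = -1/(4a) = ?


a = 0.2600
1/(4a) = 0.9615
directrix: y = -0.9615 = -0.9615

y = -0.9615


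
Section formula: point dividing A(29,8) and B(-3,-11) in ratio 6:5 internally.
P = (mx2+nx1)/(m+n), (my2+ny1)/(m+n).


Px = (6*(-3) + 5*29)/11 = 127/11 = 11.5455
Py = (6*(-11) + 5*8)/11 = -26/11 = -2.3636

P = (11.5455, -2.3636)


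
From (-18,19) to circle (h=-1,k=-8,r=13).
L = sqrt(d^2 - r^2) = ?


d = sqrt((-18+ 1)^2 + (19+ 8)^2) = sqrt(289+729) = 31.9061
L = sqrt(1018.0000 - 169) = sqrt(849.0000) = 29.1376

29.1376


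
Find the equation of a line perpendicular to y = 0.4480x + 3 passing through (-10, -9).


Perpendicular slope = -1/m1 = -1/0.4480 = -2.2321
b2 = y0 - m2*x0 = -9 - 10/0.4480 = -9 - 22.3214 = -31.3214

y = -2.2321x - 31.3214


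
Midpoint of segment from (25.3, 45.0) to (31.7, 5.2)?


Mx = (25.3 + 31.7)/2 = 57.0/2 = 28.5000
My = (45.0 + 5.2)/2 = 50.2/2 = 25.1000

(28.5000, 25.1000)


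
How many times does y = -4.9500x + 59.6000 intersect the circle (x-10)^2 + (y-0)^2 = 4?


Substitute y = -4.9500x + 59.6000: (x-10)^2 + (-4.9500x+59.6000-0)^2 = 4
Expand to Ax^2 + Bx + C = 0, where b-k = 59.6
A = 1+m^2 = 25.5025
B = 2(m(b-k) - h) = 2(-4.9500*59.6 - 10) = -610.04
C = h^2 + (b-k)^2 - r^2 = 100 + 3552.16 - 4 = 3648.16
disc = B^2-4AC = 372148.8016 - 372148.8016 = 0
disc = 0

1 intersection point (tangent)


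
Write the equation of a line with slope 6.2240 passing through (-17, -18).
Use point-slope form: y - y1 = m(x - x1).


y + 18 = 6.2240(x + 17)
y = 6.2240x - 18 - 6.2240*(-17)
y = 6.2240x + 87.8080

y = 6.2240x + 87.8080


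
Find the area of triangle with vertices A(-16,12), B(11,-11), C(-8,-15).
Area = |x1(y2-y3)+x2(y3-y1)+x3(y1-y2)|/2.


-16*(-11+ 15) = -64
11*(-15-12) = -297
-8*(12+ 11) = -184
sum = -545
Area = |-545|/2 = 272.5000

272.5000 sq units


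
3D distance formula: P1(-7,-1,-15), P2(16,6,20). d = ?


dx=23, dy=7, dz=35
d = sqrt(529+49+1225) = sqrt(1803) = 42.4617

42.4617


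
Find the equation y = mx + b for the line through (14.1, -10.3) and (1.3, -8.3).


m = (2.0)/(-12.8) = -0.1562
b = y1 - m*x1 = -10.3 - (2.0*14.1)/(-12.8) = -10.3 + 2.2031 = -8.0969

y = -0.1562x - 8.0969


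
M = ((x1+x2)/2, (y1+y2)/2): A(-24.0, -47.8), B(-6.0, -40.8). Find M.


Mx = (-24.0 - 6.0)/2 = -30.0/2 = -15.0000
My = (-47.8 - 40.8)/2 = -88.6/2 = -44.3000

(-15.0000, -44.3000)


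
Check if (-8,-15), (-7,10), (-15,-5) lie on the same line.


-8*(10+ 5) - 7*(-5+ 15) - 15*(-15-10)
= -120 - 70 + 375 = 185

No, not collinear (determinant = 185)


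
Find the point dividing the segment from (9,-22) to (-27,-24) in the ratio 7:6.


Px = (7*(-27) + 6*9)/13 = -135/13 = -10.3846
Py = (7*(-24) + 6*(-22))/13 = -300/13 = -23.0769

P = (-10.3846, -23.0769)


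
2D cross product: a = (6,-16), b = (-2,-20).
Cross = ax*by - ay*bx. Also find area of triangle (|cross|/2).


cross = 6*(-20) + 16*(-2) = -120 - 32 = -152
Triangle area = |-152|/2 = 152/2 = 76.0000

cross = -152, triangle area = 76.0000


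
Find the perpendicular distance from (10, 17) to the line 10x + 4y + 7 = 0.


|10*10 + 4*17 + 7| = |175| = 175
sqrt(100 + 16) = sqrt(116) = 10.7703
d = 175/sqrt(116) = 16.2483

16.2483


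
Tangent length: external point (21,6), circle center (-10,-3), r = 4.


d = sqrt((21+ 10)^2 + (6+ 3)^2) = sqrt(961+81) = 32.2800
L = sqrt(1042.0000 - 16) = sqrt(1026.0000) = 32.0312

32.0312


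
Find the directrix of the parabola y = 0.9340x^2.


a = 0.9340
1/(4a) = 0.2677
directrix: y = -0.2677 = -0.2677

y = -0.2677


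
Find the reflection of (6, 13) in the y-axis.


Reflection rule for y-axis: (-x, y)
(6, 13) -> (-6, 13)

(-6, 13)


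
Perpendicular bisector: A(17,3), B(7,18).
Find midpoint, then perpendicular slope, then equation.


Midpoint = (12, 10.5)
Slope of AB = dy/dx = 15/(-10) = -1.5000
Perp slope = -dx/dy = 10/15 = 0.6667
b = My - (perp slope)*Mx = 10.5 + (-10*12)/15 = 10.5 - 8.0000 = 2.5000

y = 0.6667x + 2.5000


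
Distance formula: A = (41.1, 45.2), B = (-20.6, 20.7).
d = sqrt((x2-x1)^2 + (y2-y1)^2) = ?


dx = -20.6 - 41.1 = -61.7
dy = 20.7 - 45.2 = -24.5
d = sqrt(3806.89 + 600.25) = sqrt(4407.14) = 66.3863

66.3863


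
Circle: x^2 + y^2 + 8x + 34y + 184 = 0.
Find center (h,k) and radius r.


h = -D/2 = -8/2 = -4
k = -E/2 = -34/2 = -17
r^2 = h^2 + k^2 - F = 16 + 289 - 184 = 121
r = 11

Center (-4, -17), radius = 11


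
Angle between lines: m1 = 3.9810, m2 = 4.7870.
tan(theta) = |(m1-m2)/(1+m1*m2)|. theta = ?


m1-m2 = -0.806
1+m1*m2 = 20.057047
tan(theta) = |-0.806/20.057047| = 0.040185
theta = arctan(|-0.806/20.057047|) = 2.3012 degrees (acute angle)

2.3012 degrees


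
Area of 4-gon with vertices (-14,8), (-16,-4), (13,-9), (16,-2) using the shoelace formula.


sum(xi*y_{i+1}) = -14*(-4) - 16*(-9) + 13*(-2) + 16*8 = 302
sum(yi*x_{i+1}) = 8*(-16) - 4*13 - 9*16 - 2*(-14) = -296
Area = |302 + 296|/2 = 598/2 = 299.0000

299.0000 sq units


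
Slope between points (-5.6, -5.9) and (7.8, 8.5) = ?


dy = 8.5 + 5.9 = 14.4
dx = 7.8 + 5.6 = 13.4
m = 14.4/13.4 = 1.0746

m = 1.0746


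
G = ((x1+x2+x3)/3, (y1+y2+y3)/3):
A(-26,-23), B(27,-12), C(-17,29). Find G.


Gx = (-26+27- 17)/3 = -16/3 = -5.3333
Gy = (-23- 12+29)/3 = -6/3 = -2.0000

G = (-5.3333, -2.0000)


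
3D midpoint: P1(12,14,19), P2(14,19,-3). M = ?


Mx = (12+14)/2 = 13.0000
My = (14+19)/2 = 16.5000
Mz = (19- 3)/2 = 8.0000

M = (13.0000, 16.5000, 8.0000)


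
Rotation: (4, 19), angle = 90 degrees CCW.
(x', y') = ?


cos(90) = 0, sin(90) = 1
x' = 4*0 - 19*1 = -19
y' = 4*1 + 19*0 = 4

(-19, 4)


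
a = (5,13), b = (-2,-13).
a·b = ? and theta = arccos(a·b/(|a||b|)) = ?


a·b = 5*(-2) + 13*(-13) = -10 - 169 = -179
|a| = sqrt(25+169) = 13.9284
|b| = sqrt(4+169) = 13.1529
cos(theta) = -179/(sqrt(194)*sqrt(173)) = -179/sqrt(33562) = -0.977078
theta = arccos(-179/sqrt(33562)) = 167.7087 degrees

a·b = -179, theta = 167.7087 deg


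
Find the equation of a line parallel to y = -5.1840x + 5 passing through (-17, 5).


Parallel lines have equal slopes.
m2 = -5.1840
b2 = 5 + 5.1840*(-17) = -83.1280

y = -5.1840x - 83.1280


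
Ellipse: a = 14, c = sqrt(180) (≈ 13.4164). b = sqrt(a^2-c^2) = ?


b^2 = 14^2 - (sqrt(180))^2 = 196 - 180 = 16
b = sqrt(16) = 4

b = 4


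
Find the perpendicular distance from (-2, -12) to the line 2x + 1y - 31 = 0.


|2*(-2) + 1*(-12) - 31| = |-47| = 47
sqrt(4 + 1) = sqrt(5) = 2.2361
d = 47/sqrt(5) = 21.0190

21.0190


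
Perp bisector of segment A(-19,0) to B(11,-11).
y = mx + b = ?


Midpoint = (-4, -5.5)
Slope of AB = dy/dx = -11/30 = -0.3667
Perp slope = -dx/dy = 30/11 = 2.7273
b = My - (perp slope)*Mx = -5.5 + (30*(-4))/(-11) = -5.5 + 10.9091 = 5.4091

y = 2.7273x + 5.4091


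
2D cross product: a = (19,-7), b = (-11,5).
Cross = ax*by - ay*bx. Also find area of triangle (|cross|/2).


cross = 19*5 + 7*(-11) = 95 - 77 = 18
Triangle area = |18|/2 = 18/2 = 9.0000

cross = 18, triangle area = 9.0000


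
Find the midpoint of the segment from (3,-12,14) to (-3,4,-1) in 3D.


Mx = (3- 3)/2 = 0
My = (-12+4)/2 = -4.0000
Mz = (14- 1)/2 = 6.5000

M = (0, -4.0000, 6.5000)


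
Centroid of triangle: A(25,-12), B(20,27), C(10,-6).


Gx = (25+20+10)/3 = 55/3 = 18.3333
Gy = (-12+27- 6)/3 = 9/3 = 3.0000

G = (18.3333, 3.0000)


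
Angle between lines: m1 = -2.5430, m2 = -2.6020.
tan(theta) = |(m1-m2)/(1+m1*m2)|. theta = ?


m1-m2 = 0.059
1+m1*m2 = 7.616886
tan(theta) = |0.059/7.616886| = 0.007746
theta = arctan(|0.059/7.616886|) = 0.4438 degrees (acute angle)

0.4438 degrees


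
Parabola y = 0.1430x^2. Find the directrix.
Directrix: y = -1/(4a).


a = 0.1430
1/(4a) = 1.7483
directrix: y = -1.7483 = -1.7483

y = -1.7483


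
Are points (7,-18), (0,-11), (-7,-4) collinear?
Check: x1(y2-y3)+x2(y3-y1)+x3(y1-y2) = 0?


7*(-11+ 4) + 0*(-4+ 18) - 7*(-18+ 11)
= -49 + 0 + 49 = 0

Yes, collinear (determinant = 0)


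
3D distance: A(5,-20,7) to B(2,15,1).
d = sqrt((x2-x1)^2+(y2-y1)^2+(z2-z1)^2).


dx=-3, dy=35, dz=-6
d = sqrt(9+1225+36) = sqrt(1270) = 35.6371

35.6371


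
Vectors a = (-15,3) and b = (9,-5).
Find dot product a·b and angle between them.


a·b = -15*9 + 3*(-5) = -135 - 15 = -150
|a| = sqrt(225+9) = 15.2971
|b| = sqrt(81+25) = 10.2956
cos(theta) = -150/(sqrt(234)*sqrt(106)) = -150/sqrt(24804) = -0.952424
theta = arccos(-150/sqrt(24804)) = 162.2553 degrees

a·b = -150, theta = 162.2553 deg


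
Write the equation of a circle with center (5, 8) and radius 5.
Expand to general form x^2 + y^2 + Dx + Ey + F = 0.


(x-5)^2 + (y-8)^2 = 5^2
D = -2h = -10, E = -2k = -16
F = h^2+k^2-r^2 = 25+64-25 = 64

x^2 + y^2 - 10x - 16y + 64 = 0


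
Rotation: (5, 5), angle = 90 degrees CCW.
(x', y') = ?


cos(90) = 0, sin(90) = 1
x' = 5*0 - 5*1 = -5
y' = 5*1 + 5*0 = 5

(-5, 5)


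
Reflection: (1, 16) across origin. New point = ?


Reflection rule for origin: (-x, -y)
(1, 16) -> (-1, -16)

(-1, -16)


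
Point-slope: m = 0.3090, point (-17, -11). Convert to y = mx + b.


y + 11 = 0.3090(x + 17)
y = 0.3090x - 11 - 0.3090*(-17)
y = 0.3090x - 5.7470

y = 0.3090x - 5.7470


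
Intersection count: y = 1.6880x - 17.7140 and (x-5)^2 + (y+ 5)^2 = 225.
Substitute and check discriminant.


Substitute y = 1.6880x - 17.7140: (x-5)^2 + (1.6880x- 17.7140+ 5)^2 = 225
Expand to Ax^2 + Bx + C = 0, where b-k = -12.714
A = 1+m^2 = 3.849344
B = 2(m(b-k) - h) = 2(1.6880*(-12.714) - 5) = -52.922464
C = h^2 + (b-k)^2 - r^2 = 25 + 161.645796 - 225 = -38.354204
disc = B^2-4AC = 2800.7872 + 590.5541 = 3391.3413
disc > 0

2 intersection points


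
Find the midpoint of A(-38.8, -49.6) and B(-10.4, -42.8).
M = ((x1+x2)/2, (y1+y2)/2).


Mx = (-38.8 - 10.4)/2 = -49.2/2 = -24.6000
My = (-49.6 - 42.8)/2 = -92.4/2 = -46.2000

(-24.6000, -46.2000)


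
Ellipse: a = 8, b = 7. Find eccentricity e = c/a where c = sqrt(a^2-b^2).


c = sqrt(64-49) = sqrt(15) = 3.8730
e = c/a = sqrt(15)/8 = 0.4841

e = 0.4841


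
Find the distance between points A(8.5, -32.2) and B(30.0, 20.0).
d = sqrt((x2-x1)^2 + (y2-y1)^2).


dx = 30.0 - 8.5 = 21.5
dy = 20.0 + 32.2 = 52.2
d = sqrt(462.25 + 2724.84) = sqrt(3187.09) = 56.4543

56.4543


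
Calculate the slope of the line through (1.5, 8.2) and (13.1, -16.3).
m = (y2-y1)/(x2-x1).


dy = -16.3 - 8.2 = -24.5
dx = 13.1 - 1.5 = 11.6
m = -24.5/11.6 = -2.1121

m = -2.1121


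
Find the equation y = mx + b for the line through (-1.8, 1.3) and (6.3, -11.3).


m = (-12.6)/(8.1) = -1.5556
b = y1 - m*x1 = 1.3 - (-12.6*(-1.8))/(8.1) = 1.3 - 2.8000 = -1.5000

y = -1.5556x - 1.5000


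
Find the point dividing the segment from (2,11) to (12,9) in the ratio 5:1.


Px = (5*12 + 1*2)/6 = 62/6 = 10.3333
Py = (5*9 + 1*11)/6 = 56/6 = 9.3333

P = (10.3333, 9.3333)


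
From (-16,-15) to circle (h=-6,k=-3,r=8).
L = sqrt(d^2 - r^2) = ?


d = sqrt((-16+ 6)^2 + (-15+ 3)^2) = sqrt(100+144) = 15.6205
L = sqrt(244.0000 - 64) = sqrt(180.0000) = 13.4164

13.4164


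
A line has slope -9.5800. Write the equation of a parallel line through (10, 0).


Parallel lines have equal slopes.
m2 = -9.5800
b2 = 0 + 9.5800*10 = 95.8000

y = -9.5800x + 95.8000


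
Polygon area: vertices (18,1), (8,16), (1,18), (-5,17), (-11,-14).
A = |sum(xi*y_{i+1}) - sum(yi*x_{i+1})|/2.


sum(xi*y_{i+1}) = 18*16 + 8*18 + 1*17 - 5*(-14) - 11*1 = 508
sum(yi*x_{i+1}) = 1*8 + 16*1 + 18*(-5) + 17*(-11) - 14*18 = -505
Area = |508 + 505|/2 = 1013/2 = 506.5000

506.5000 sq units


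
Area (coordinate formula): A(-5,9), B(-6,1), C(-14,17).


-5*(1-17) = 80
-6*(17-9) = -48
-14*(9-1) = -112
sum = -80
Area = |-80|/2 = 40.0000

40.0000 sq units


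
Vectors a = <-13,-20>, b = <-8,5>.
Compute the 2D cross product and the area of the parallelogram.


cross = -13*5 + 20*(-8) = -65 - 160 = -225
Parallelogram area = |-225| = 225

cross = -225, parallelogram area = 225


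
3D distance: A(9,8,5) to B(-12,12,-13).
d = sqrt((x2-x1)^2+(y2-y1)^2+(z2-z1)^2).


dx=-21, dy=4, dz=-18
d = sqrt(441+16+324) = sqrt(781) = 27.9464

27.9464


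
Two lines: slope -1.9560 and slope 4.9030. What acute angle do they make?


m1-m2 = -6.859
1+m1*m2 = -8.590268
tan(theta) = |-6.859/(-8.590268)| = 0.798462
theta = arctan(|-6.859/(-8.590268)|) = 38.6060 degrees (acute angle)

38.6060 degrees


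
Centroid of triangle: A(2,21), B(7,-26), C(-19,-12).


Gx = (2+7- 19)/3 = -10/3 = -3.3333
Gy = (21- 26- 12)/3 = -17/3 = -5.6667

G = (-3.3333, -5.6667)


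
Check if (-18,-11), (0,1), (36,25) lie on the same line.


-18*(1-25) + 0*(25+ 11) + 36*(-11-1)
= 432 + 0 - 432 = 0

Yes, collinear (determinant = 0)


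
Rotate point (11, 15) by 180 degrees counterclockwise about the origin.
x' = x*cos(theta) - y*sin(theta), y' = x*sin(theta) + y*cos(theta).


cos(180) = -1, sin(180) = 0
x' = 11*(-1) - 15*0 = -11
y' = 11*0 + 15*(-1) = -15

(-11, -15)


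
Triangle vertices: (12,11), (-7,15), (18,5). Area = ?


12*(15-5) = 120
-7*(5-11) = 42
18*(11-15) = -72
sum = 90
Area = |90|/2 = 45.0000

45.0000 sq units


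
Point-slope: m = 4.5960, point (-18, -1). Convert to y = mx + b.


y + 1 = 4.5960(x + 18)
y = 4.5960x - 1 - 4.5960*(-18)
y = 4.5960x + 81.7280

y = 4.5960x + 81.7280


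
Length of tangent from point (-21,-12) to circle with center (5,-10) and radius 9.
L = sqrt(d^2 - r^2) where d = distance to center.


d = sqrt((-21-5)^2 + (-12+ 10)^2) = sqrt(676+4) = 26.0768
L = sqrt(680.0000 - 81) = sqrt(599.0000) = 24.4745

24.4745


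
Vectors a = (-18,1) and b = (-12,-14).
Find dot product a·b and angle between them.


a·b = -18*(-12) + 1*(-14) = 216 - 14 = 202
|a| = sqrt(324+1) = 18.0278
|b| = sqrt(144+196) = 18.4391
cos(theta) = 202/(sqrt(325)*sqrt(340)) = 202/sqrt(110500) = 0.607673
theta = arccos(202/sqrt(110500)) = 52.5785 degrees

a·b = 202, theta = 52.5785 deg


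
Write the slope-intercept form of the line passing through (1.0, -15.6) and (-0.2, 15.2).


m = (30.8)/(-1.2) = -25.6667
b = y1 - m*x1 = -15.6 - (30.8*1.0)/(-1.2) = -15.6 + 25.6667 = 10.0667

y = -25.6667x + 10.0667


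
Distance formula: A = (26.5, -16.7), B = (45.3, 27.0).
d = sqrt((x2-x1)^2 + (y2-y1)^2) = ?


dx = 45.3 - 26.5 = 18.8
dy = 27.0 + 16.7 = 43.7
d = sqrt(353.44 + 1909.69) = sqrt(2263.13) = 47.5724

47.5724


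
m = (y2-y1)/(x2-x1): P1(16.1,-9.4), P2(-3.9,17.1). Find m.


dy = 17.1 + 9.4 = 26.5
dx = -3.9 - 16.1 = -20.0
m = 26.5/(-20.0) = -1.3250

m = -1.3250


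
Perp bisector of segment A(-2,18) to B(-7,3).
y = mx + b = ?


Midpoint = (-4.5, 10.5)
Slope of AB = dy/dx = -15/(-5) = 3.0000
Perp slope = -dx/dy = -5/15 = -0.3333
b = My - (perp slope)*Mx = 10.5 + (-5*(-4.5))/(-15) = 10.5 - 1.5000 = 9.0000

y = -0.3333x + 9.0000


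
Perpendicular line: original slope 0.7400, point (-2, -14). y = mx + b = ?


Perpendicular slope = -1/m1 = -1/0.7400 = -1.3514
b2 = y0 - m2*x0 = -14 - 2/0.7400 = -14 - 2.7027 = -16.7027

y = -1.3514x - 16.7027


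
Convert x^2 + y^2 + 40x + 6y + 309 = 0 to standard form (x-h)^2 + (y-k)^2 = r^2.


h = -D/2 = -40/2 = -20
k = -E/2 = -6/2 = -3
r^2 = h^2 + k^2 - F = 400 + 9 - 309 = 100
r = 10

Center (-20, -3), radius = 10


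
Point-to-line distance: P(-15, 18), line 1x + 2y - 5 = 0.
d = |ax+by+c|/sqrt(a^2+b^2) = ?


|1*(-15) + 2*18 - 5| = |16| = 16
sqrt(1 + 4) = sqrt(5) = 2.2361
d = 16/sqrt(5) = 7.1554

7.1554


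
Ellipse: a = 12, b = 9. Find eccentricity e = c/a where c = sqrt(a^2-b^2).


c = sqrt(144-81) = sqrt(63) = 7.9373
e = c/a = sqrt(63)/12 = 0.6614

e = 0.6614


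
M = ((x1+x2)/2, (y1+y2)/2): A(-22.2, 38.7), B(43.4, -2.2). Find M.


Mx = (-22.2 + 43.4)/2 = 21.2/2 = 10.6000
My = (38.7 - 2.2)/2 = 36.5/2 = 18.2500

(10.6000, 18.2500)


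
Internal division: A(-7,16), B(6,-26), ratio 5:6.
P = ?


Px = (5*6 + 6*(-7))/11 = -12/11 = -1.0909
Py = (5*(-26) + 6*16)/11 = -34/11 = -3.0909

P = (-1.0909, -3.0909)


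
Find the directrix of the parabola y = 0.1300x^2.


a = 0.1300
1/(4a) = 1.9231
directrix: y = -1.9231 = -1.9231

y = -1.9231


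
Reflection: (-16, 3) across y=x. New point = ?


Reflection rule for y=x: (y, x)
(-16, 3) -> (3, -16)

(3, -16)


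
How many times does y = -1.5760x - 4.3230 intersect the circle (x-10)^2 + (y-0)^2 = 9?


Substitute y = -1.5760x - 4.3230: (x-10)^2 + (-1.5760x- 4.3230-0)^2 = 9
Expand to Ax^2 + Bx + C = 0, where b-k = -4.323
A = 1+m^2 = 3.483776
B = 2(m(b-k) - h) = 2(-1.5760*(-4.323) - 10) = -6.373904
C = h^2 + (b-k)^2 - r^2 = 100 + 18.688329 - 9 = 109.688329
disc = B^2-4AC = 40.6267 - 1528.5183 = -1487.8916
disc < 0

0 intersection points


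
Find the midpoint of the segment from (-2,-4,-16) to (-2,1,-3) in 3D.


Mx = (-2- 2)/2 = -2.0000
My = (-4+1)/2 = -1.5000
Mz = (-16- 3)/2 = -9.5000

M = (-2.0000, -1.5000, -9.5000)


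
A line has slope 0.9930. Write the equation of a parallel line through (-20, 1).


Parallel lines have equal slopes.
m2 = 0.9930
b2 = 1 - 0.9930*(-20) = 20.8600

y = 0.9930x + 20.8600


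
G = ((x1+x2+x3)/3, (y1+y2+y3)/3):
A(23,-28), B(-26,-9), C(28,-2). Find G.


Gx = (23- 26+28)/3 = 25/3 = 8.3333
Gy = (-28- 9- 2)/3 = -39/3 = -13.0000

G = (8.3333, -13.0000)


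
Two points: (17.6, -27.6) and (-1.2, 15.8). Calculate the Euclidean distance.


dx = -1.2 - 17.6 = -18.8
dy = 15.8 + 27.6 = 43.4
d = sqrt(353.44 + 1883.56) = sqrt(2237) = 47.2969

47.2969


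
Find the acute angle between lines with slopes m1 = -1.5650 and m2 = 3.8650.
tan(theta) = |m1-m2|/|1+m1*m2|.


m1-m2 = -5.43
1+m1*m2 = -5.048725
tan(theta) = |-5.43/(-5.048725)| = 1.075519
theta = arctan(|-5.43/(-5.048725)|) = 47.0838 degrees (acute angle)

47.0838 degrees


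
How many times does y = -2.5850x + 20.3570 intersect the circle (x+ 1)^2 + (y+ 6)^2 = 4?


Substitute y = -2.5850x + 20.3570: (x+ 1)^2 + (-2.5850x+20.3570+ 6)^2 = 4
Expand to Ax^2 + Bx + C = 0, where b-k = 26.357
A = 1+m^2 = 7.682225
B = 2(m(b-k) - h) = 2(-2.5850*26.357 + 1) = -134.26569
C = h^2 + (b-k)^2 - r^2 = 1 + 694.691449 - 4 = 691.691449
disc = B^2-4AC = 18027.2755 - 21254.9174 = -3227.6419
disc < 0

0 intersection points


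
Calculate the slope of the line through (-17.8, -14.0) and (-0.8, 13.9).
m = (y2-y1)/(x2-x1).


dy = 13.9 + 14.0 = 27.9
dx = -0.8 + 17.8 = 17.0
m = 27.9/17.0 = 1.6412

m = 1.6412


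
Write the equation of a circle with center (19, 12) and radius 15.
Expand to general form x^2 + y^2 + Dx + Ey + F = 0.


(x-19)^2 + (y-12)^2 = 15^2
D = -2h = -38, E = -2k = -24
F = h^2+k^2-r^2 = 361+144-225 = 280

x^2 + y^2 - 38x - 24y + 280 = 0


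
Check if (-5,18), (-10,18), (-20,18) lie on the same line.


-5*(18-18) - 10*(18-18) - 20*(18-18)
= 0 + 0 + 0 = 0

Yes, collinear (determinant = 0)


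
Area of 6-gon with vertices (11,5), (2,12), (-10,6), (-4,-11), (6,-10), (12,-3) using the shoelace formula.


sum(xi*y_{i+1}) = 11*12 + 2*6 - 10*(-11) - 4*(-10) + 6*(-3) + 12*5 = 336
sum(yi*x_{i+1}) = 5*2 + 12*(-10) + 6*(-4) - 11*6 - 10*12 - 3*11 = -353
Area = |336 + 353|/2 = 689/2 = 344.5000

344.5000 sq units


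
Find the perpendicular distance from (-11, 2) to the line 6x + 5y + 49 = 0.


|6*(-11) + 5*2 + 49| = |-7| = 7
sqrt(36 + 25) = sqrt(61) = 7.8102
d = 7/sqrt(61) = 0.8963

0.8963


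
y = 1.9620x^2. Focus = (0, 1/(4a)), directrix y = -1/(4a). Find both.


a = 1.9620
1/(4a) = 0.1274
Focus = (0, 0.1274)
Directrix: y = -0.1274

Focus = (0, 0.1274), Directrix: y = -0.1274


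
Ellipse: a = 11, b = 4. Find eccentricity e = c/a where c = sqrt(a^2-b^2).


c = sqrt(121-16) = sqrt(105) = 10.2470
e = c/a = sqrt(105)/11 = 0.9315

e = 0.9315


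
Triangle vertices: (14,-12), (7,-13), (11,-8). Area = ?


14*(-13+ 8) = -70
7*(-8+ 12) = 28
11*(-12+ 13) = 11
sum = -31
Area = |-31|/2 = 15.5000

15.5000 sq units


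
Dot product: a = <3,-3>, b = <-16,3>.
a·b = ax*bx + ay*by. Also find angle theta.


a·b = 3*(-16) - 3*3 = -48 - 9 = -57
|a| = sqrt(9+9) = 4.2426
|b| = sqrt(256+9) = 16.2788
cos(theta) = -57/(sqrt(18)*sqrt(265)) = -57/sqrt(4770) = -0.825307
theta = arccos(-57/sqrt(4770)) = 145.6197 degrees

a·b = -57, theta = 145.6197 deg


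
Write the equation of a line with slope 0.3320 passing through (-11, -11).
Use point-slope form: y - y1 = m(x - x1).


y + 11 = 0.3320(x + 11)
y = 0.3320x - 11 - 0.3320*(-11)
y = 0.3320x - 7.3480

y = 0.3320x - 7.3480


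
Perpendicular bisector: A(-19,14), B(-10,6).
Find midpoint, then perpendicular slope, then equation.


Midpoint = (-14.5, 10)
Slope of AB = dy/dx = -8/9 = -0.8889
Perp slope = -dx/dy = 9/8 = 1.1250
b = My - (perp slope)*Mx = 10 + (9*(-14.5))/(-8) = 10 + 16.3125 = 26.3125

y = 1.1250x + 26.3125


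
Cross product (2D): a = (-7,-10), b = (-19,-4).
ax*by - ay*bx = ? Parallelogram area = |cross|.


cross = -7*(-4) + 10*(-19) = 28 - 190 = -162
Parallelogram area = |-162| = 162

cross = -162, parallelogram area = 162


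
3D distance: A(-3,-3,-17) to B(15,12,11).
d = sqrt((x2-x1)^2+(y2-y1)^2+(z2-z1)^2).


dx=18, dy=15, dz=28
d = sqrt(324+225+784) = sqrt(1333) = 36.5103

36.5103


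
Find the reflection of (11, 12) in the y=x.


Reflection rule for y=x: (y, x)
(11, 12) -> (12, 11)

(12, 11)


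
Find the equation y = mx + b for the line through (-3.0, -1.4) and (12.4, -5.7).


m = (-4.3)/(15.4) = -0.2792
b = y1 - m*x1 = -1.4 - (-4.3*(-3.0))/(15.4) = -1.4 - 0.8377 = -2.2377

y = -0.2792x - 2.2377


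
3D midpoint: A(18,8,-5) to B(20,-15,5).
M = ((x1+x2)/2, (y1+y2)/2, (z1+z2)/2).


Mx = (18+20)/2 = 19.0000
My = (8- 15)/2 = -3.5000
Mz = (-5+5)/2 = 0

M = (19.0000, -3.5000, 0)


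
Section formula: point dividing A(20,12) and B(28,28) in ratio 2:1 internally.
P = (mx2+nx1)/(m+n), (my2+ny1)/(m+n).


Px = (2*28 + 1*20)/3 = 76/3 = 25.3333
Py = (2*28 + 1*12)/3 = 68/3 = 22.6667

P = (25.3333, 22.6667)


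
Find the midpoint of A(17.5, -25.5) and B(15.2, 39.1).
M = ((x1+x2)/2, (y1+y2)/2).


Mx = (17.5 + 15.2)/2 = 32.7/2 = 16.3500
My = (-25.5 + 39.1)/2 = 13.6/2 = 6.8000

(16.3500, 6.8000)


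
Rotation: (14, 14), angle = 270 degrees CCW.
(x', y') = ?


cos(270) = 0, sin(270) = -1
x' = 14*0 - 14*(-1) = 14
y' = 14*(-1) + 14*0 = -14

(14, -14)


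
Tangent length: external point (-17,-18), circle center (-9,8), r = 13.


d = sqrt((-17+ 9)^2 + (-18-8)^2) = sqrt(64+676) = 27.2029
L = sqrt(740.0000 - 169) = sqrt(571.0000) = 23.8956

23.8956


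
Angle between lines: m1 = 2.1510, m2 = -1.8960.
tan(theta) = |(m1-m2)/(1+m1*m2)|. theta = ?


m1-m2 = 4.047
1+m1*m2 = -3.078296
tan(theta) = |4.047/(-3.078296)| = 1.314688
theta = arctan(|4.047/(-3.078296)|) = 52.7421 degrees (acute angle)

52.7421 degrees


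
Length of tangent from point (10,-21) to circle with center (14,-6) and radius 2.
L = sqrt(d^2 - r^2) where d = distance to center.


d = sqrt((10-14)^2 + (-21+ 6)^2) = sqrt(16+225) = 15.5242
L = sqrt(241.0000 - 4) = sqrt(237.0000) = 15.3948

15.3948


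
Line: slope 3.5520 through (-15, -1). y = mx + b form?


y + 1 = 3.5520(x + 15)
y = 3.5520x - 1 - 3.5520*(-15)
y = 3.5520x + 52.2800

y = 3.5520x + 52.2800


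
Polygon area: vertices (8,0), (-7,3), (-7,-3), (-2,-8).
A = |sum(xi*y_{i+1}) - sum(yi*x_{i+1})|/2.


sum(xi*y_{i+1}) = 8*3 - 7*(-3) - 7*(-8) - 2*0 = 101
sum(yi*x_{i+1}) = 0*(-7) + 3*(-7) - 3*(-2) - 8*8 = -79
Area = |101 + 79|/2 = 180/2 = 90.0000

90.0000 sq units


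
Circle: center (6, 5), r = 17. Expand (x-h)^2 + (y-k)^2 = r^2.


(x-6)^2 + (y-5)^2 = 17^2
D = -2h = -12, E = -2k = -10
F = h^2+k^2-r^2 = 36+25-289 = -228

x^2 + y^2 - 12x - 10y - 228 = 0


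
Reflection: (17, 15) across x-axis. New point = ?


Reflection rule for x-axis: (x, -y)
(17, 15) -> (17, -15)

(17, -15)


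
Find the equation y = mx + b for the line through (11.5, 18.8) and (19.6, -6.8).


m = (-25.6)/(8.1) = -3.1605
b = y1 - m*x1 = 18.8 - (-25.6*11.5)/(8.1) = 18.8 + 36.3457 = 55.1457

y = -3.1605x + 55.1457


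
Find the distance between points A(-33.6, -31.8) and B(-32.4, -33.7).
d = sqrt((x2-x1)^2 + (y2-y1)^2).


dx = -32.4 + 33.6 = 1.2
dy = -33.7 + 31.8 = -1.9
d = sqrt(1.44 + 3.61) = sqrt(5.05) = 2.2472

2.2472


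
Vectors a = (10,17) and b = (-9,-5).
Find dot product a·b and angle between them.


a·b = 10*(-9) + 17*(-5) = -90 - 85 = -175
|a| = sqrt(100+289) = 19.7231
|b| = sqrt(81+25) = 10.2956
cos(theta) = -175/(sqrt(389)*sqrt(106)) = -175/sqrt(41234) = -0.861808
theta = arccos(-175/sqrt(41234)) = 149.5201 degrees

a·b = -175, theta = 149.5201 deg


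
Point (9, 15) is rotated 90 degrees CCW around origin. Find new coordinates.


cos(90) = 0, sin(90) = 1
x' = 9*0 - 15*1 = -15
y' = 9*1 + 15*0 = 9

(-15, 9)


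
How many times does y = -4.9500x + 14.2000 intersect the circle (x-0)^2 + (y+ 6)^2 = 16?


Substitute y = -4.9500x + 14.2000: (x-0)^2 + (-4.9500x+14.2000+ 6)^2 = 16
Expand to Ax^2 + Bx + C = 0, where b-k = 20.2
A = 1+m^2 = 25.5025
B = 2(m(b-k) - h) = 2(-4.9500*20.2 - 0) = -199.98
C = h^2 + (b-k)^2 - r^2 = 0 + 408.04 - 16 = 392.04
disc = B^2-4AC = 39992.0004 - 39992.0004 = 0
disc = 0

1 intersection point (tangent)


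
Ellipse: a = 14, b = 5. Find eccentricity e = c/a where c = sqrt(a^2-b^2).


c = sqrt(196-25) = sqrt(171) = 13.0767
e = c/a = sqrt(171)/14 = 0.9340

e = 0.9340


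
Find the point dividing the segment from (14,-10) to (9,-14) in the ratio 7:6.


Px = (7*9 + 6*14)/13 = 147/13 = 11.3077
Py = (7*(-14) + 6*(-10))/13 = -158/13 = -12.1538

P = (11.3077, -12.1538)


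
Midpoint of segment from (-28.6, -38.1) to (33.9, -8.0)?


Mx = (-28.6 + 33.9)/2 = 5.3/2 = 2.6500
My = (-38.1 - 8.0)/2 = -46.1/2 = -23.0500

(2.6500, -23.0500)


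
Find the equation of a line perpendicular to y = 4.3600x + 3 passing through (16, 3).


Perpendicular slope = -1/m1 = -1/4.3600 = -0.2294
b2 = y0 - m2*x0 = 3 + 16/4.3600 = 3 + 3.6697 = 6.6697

y = -0.2294x + 6.6697
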